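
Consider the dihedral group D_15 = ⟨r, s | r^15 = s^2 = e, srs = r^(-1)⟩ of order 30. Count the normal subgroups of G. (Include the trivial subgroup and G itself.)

G has 28 subgroups. Checking conjugation-invariance by order — order 1: 1/1 normal; order 2: 0/15 normal; order 3: 1/1 normal; order 5: 1/1 normal; order 6: 0/5 normal; order 10: 0/3 normal; order 15: 1/1 normal; order 30: 1/1 normal.
Total normal subgroups: 5.

5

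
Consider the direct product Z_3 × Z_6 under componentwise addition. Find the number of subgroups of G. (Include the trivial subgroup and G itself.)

12

|G| = 18, so by Lagrange every subgroup order divides 18. Divisors: 1, 2, 3, 6, 9, 18.
Subgroups by order — order 1: 1; order 2: 1; order 3: 4; order 6: 4; order 9: 1; order 18: 1.
Total: 1 + 1 + 4 + 4 + 1 + 1 = 12.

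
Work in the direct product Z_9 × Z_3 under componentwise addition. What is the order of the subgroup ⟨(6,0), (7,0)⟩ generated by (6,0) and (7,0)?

|⟨(6,0)⟩| = 3 and |⟨(7,0)⟩| = 9, so |H| is a multiple of lcm(3, 9) = 9 and divides |G| = 27.
Closing under the operation: H = {(0,0), (1,0), (2,0), (3,0), (4,0), (5,0), (6,0), (7,0), (8,0)}, so |H| = 9.

9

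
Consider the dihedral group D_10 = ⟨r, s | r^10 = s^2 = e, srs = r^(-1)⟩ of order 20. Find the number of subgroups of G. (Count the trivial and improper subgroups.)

22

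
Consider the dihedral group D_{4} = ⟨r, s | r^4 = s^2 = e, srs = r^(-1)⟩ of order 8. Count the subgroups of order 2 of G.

5

|G| = 8 and 2 | 8, so subgroups of order 2 are possible by Lagrange.
The subgroups of order 2 are: {e, r^2}; {e, r^2s}; {e, r^3s}; {e, rs}; … (5 in all).
So G has 5 subgroups of order 2.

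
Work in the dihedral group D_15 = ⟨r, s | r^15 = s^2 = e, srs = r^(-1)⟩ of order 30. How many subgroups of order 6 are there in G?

|G| = 30 and 6 | 30, so subgroups of order 6 are possible by Lagrange.
The subgroups of order 6 are: {e, r^5, r^10, s, r^5s, r^10s}; {e, r^5, r^10, rs, r^6s, r^11s}; {e, r^5, r^10, r^2s, r^7s, r^12s}; {e, r^5, r^10, r^3s, r^8s, r^13s}; … (5 in all).
So G has 5 subgroups of order 6.

5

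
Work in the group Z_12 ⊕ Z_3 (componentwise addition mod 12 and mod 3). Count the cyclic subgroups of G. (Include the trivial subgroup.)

15

A cyclic subgroup of order d is generated by each of its φ(d) elements of order d, so the cyclic subgroups of order d number (#elements of order d)/φ(d).
Cyclic subgroups by order — order 1: 1; order 2: 1; order 3: 4; order 4: 1; order 6: 4; order 12: 4.
Total: 15.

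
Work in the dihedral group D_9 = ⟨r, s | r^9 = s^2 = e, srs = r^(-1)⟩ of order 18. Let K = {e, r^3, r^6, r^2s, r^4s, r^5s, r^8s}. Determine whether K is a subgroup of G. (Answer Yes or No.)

No

|K| = 7 does not divide |G| = 18, so by Lagrange K is not a subgroup.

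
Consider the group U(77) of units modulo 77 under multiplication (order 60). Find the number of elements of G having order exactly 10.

Enumerating element orders in G gives 12 elements of order 10.

12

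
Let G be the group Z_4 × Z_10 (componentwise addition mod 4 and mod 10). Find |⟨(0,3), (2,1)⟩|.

|⟨(0,3)⟩| = 10 and |⟨(2,1)⟩| = 10, so |H| is a multiple of lcm(10, 10) = 10 and divides |G| = 40.
Closing under the operation: H = {(0,0), (0,1), (0,2), (0,3), (0,4), (0,5), (0,6), (0,7), (0,8), (0,9), (2,0), (2,1), (2,2), (2,3), (2,4), (2,5), (2,6), (2,7), (2,8), (2,9)}, so |H| = 20.

20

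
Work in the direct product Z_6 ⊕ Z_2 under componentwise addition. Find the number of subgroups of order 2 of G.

3

|G| = 12 and 2 | 12, so subgroups of order 2 are possible by Lagrange.
The subgroups of order 2 are: {(0,0), (0,1)}; {(0,0), (3,0)}; {(0,0), (3,1)}.
So G has 3 subgroups of order 2.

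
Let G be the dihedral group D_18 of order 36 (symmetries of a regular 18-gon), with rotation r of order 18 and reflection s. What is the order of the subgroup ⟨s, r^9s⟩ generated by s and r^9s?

|⟨s⟩| = 2 and |⟨r^9s⟩| = 2, so |H| is a multiple of lcm(2, 2) = 2 and divides |G| = 36.
Closing under the operation: H = {e, r^9, s, r^9s}, so |H| = 4.

4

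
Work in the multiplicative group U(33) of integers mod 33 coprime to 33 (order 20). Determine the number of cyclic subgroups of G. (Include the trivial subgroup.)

Each element a generates a cyclic subgroup ⟨a⟩; distinct elements may generate the same one (a cyclic group of order d has φ(d) generators).
Cyclic subgroups by order — order 1: 1; order 2: 3; order 5: 1; order 10: 3.
Total: 8.

8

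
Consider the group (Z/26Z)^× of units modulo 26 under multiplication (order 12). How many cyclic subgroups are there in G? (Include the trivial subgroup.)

A cyclic subgroup of order d is generated by each of its φ(d) elements of order d, so the cyclic subgroups of order d number (#elements of order d)/φ(d).
Cyclic subgroups by order — order 1: 1; order 2: 1; order 3: 1; order 4: 1; order 6: 1; order 12: 1.
Total: 6.

6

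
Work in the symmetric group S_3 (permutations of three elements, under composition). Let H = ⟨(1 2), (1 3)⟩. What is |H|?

6

|⟨(1 2)⟩| = 2 and |⟨(1 3)⟩| = 2, so |H| is a multiple of lcm(2, 2) = 2 and divides |G| = 6.
Closing {(1 2), (1 3)} under the group operation gives all of G, so |H| = 6.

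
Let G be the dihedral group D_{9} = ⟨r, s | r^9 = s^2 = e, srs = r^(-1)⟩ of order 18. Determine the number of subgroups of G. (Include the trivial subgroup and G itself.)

|G| = 18, so by Lagrange every subgroup order divides 18. Divisors: 1, 2, 3, 6, 9, 18.
Subgroups by order — order 1: 1; order 2: 9; order 3: 1; order 6: 3; order 9: 1; order 18: 1.
Total: 1 + 9 + 1 + 3 + 1 + 1 = 16.

16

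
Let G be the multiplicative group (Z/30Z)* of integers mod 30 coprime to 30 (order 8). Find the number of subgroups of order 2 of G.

3

|G| = 8 and 2 | 8, so subgroups of order 2 are possible by Lagrange.
The subgroups of order 2 are: {1, 11}; {1, 19}; {1, 29}.
So G has 3 subgroups of order 2.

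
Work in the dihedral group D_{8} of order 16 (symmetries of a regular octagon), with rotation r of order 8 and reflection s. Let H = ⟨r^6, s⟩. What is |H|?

8

|⟨r^6⟩| = 4 and |⟨s⟩| = 2, so |H| is a multiple of lcm(4, 2) = 4 and divides |G| = 16.
Closing under the operation: H = {e, r^2, r^4, r^6, s, r^2s, r^4s, r^6s}, so |H| = 8.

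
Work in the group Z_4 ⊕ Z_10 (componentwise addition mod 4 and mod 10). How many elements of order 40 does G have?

An element (a,b) has order lcm(ord(a), ord(b)); count pairs with lcm equal to 40.
Enumerating gives 0 such elements.

0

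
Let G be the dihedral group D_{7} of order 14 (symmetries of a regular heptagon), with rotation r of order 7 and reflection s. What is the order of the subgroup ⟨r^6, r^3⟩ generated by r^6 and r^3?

7

|⟨r^6⟩| = 7 and |⟨r^3⟩| = 7, so |H| is a multiple of lcm(7, 7) = 7 and divides |G| = 14.
Closing under the operation: H = {e, r, r^2, r^3, r^4, r^5, r^6}, so |H| = 7.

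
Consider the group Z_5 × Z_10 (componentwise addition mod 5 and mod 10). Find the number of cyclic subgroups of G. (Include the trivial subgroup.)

Group the elements of G by the cyclic subgroup they generate; each cyclic subgroup of order d accounts for φ(d) elements.
Cyclic subgroups by order — order 1: 1; order 2: 1; order 5: 6; order 10: 6.
Total: 14.

14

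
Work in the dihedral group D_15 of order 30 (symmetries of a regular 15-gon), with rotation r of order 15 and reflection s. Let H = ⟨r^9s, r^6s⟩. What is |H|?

|⟨r^9s⟩| = 2 and |⟨r^6s⟩| = 2, so |H| is a multiple of lcm(2, 2) = 2 and divides |G| = 30.
Closing under the operation: H = {e, r^3, r^6, r^9, r^12, s, r^3s, r^6s, r^9s, r^12s}, so |H| = 10.

10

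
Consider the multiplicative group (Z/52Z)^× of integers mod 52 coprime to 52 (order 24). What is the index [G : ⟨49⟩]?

4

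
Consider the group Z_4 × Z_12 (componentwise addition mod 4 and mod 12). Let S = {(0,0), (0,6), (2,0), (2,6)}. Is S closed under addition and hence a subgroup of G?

|S| = 4 divides |G| = 48, consistent with Lagrange.
S contains the identity, every element's inverse is in S, and S is closed under +: it is a subgroup.

Yes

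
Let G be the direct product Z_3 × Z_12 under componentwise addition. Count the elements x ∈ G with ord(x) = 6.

8

An element (a,b) has order lcm(ord(a), ord(b)); count pairs with lcm equal to 6.
Enumerating gives 8 such elements.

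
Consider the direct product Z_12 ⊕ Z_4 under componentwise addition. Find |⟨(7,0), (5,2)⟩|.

|⟨(7,0)⟩| = 12 and |⟨(5,2)⟩| = 12, so |H| is a multiple of lcm(12, 12) = 12 and divides |G| = 48.
Closing under the operation: H = {(0,0), (0,2), (1,0), (1,2), (2,0), (2,2), (3,0), (3,2), (4,0), (4,2), (5,0), (5,2), (6,0), (6,2), (7,0), (7,2), (8,0), (8,2), (9,0), (9,2), (10,0), (10,2), (11,0), (11,2)}, so |H| = 24.

24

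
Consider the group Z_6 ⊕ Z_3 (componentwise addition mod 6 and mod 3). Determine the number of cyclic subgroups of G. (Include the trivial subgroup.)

Group the elements of G by the cyclic subgroup they generate; each cyclic subgroup of order d accounts for φ(d) elements.
Cyclic subgroups by order — order 1: 1; order 2: 1; order 3: 4; order 6: 4.
Total: 10.

10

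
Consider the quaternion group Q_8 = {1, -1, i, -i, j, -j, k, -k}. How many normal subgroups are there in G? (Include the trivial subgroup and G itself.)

G has 6 subgroups. Checking conjugation-invariance by order — order 1: 1/1 normal; order 2: 1/1 normal; order 4: 3/3 normal; order 8: 1/1 normal.
Total normal subgroups: 6.

6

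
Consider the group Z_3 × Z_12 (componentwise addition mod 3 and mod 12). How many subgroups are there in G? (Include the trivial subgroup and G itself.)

|G| = 36, so by Lagrange every subgroup order divides 36. Divisors: 1, 2, 3, 4, 6, 9, 12, 18, 36.
Subgroups by order — order 1: 1; order 2: 1; order 3: 4; order 4: 1; order 6: 4; order 9: 1; order 12: 4; order 18: 1; order 36: 1.
Total: 1 + 1 + 4 + 1 + 4 + 1 + 4 + 1 + 1 = 18.

18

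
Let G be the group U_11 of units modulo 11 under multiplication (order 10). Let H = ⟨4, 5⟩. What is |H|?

|⟨4⟩| = 5 and |⟨5⟩| = 5, so |H| is a multiple of lcm(5, 5) = 5 and divides |G| = 10.
Closing under the operation: H = {1, 3, 4, 5, 9}, so |H| = 5.

5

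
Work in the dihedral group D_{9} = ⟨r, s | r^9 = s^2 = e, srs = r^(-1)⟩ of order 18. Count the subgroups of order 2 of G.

9

|G| = 18 and 2 | 18, so subgroups of order 2 are possible by Lagrange.
The subgroups of order 2 are: {e, r^2s}; {e, r^3s}; {e, r^4s}; {e, r^5s}; … (9 in all).
So G has 9 subgroups of order 2.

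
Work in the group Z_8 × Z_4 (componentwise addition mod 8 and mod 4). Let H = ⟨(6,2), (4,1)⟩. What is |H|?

16

|⟨(6,2)⟩| = 4 and |⟨(4,1)⟩| = 4, so |H| is a multiple of lcm(4, 4) = 4 and divides |G| = 32.
Closing under the operation: H = {(0,0), (0,1), (0,2), (0,3), (2,0), (2,1), (2,2), (2,3), (4,0), (4,1), (4,2), (4,3), (6,0), (6,1), (6,2), (6,3)}, so |H| = 16.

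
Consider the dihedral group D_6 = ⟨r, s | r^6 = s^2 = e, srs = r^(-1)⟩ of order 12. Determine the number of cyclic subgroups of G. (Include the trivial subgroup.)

10

Group the elements of G by the cyclic subgroup they generate; each cyclic subgroup of order d accounts for φ(d) elements.
Cyclic subgroups by order — order 1: 1; order 2: 7; order 3: 1; order 6: 1.
Total: 10.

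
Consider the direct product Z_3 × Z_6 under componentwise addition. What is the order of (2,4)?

The order of (2,4) in Z_3 × Z_6 is lcm(ord(2) in Z_3, ord(4) in Z_6).
ord(2) = 3 and ord(4) = 3, so |⟨(2,4)⟩| = lcm(3, 3) = 3.

3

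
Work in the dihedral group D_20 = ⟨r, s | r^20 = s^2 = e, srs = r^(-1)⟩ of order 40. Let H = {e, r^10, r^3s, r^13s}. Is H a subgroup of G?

|H| = 4 divides |G| = 40, consistent with Lagrange.
H contains the identity, every element's inverse is in H, and H is closed under ·: it is a subgroup.

Yes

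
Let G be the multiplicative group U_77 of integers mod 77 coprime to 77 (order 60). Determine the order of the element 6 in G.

10

Compute successive powers of 6 mod 77: 6, 36, 62, 64, 76, 71, 41, 15, …; 6^10 ≡ 1 (mod 77).
So |⟨6⟩| = 10.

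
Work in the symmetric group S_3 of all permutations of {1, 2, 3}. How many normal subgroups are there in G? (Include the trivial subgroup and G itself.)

G has 6 subgroups. Checking conjugation-invariance by order — order 1: 1/1 normal; order 2: 0/3 normal; order 3: 1/1 normal; order 6: 1/1 normal.
Total normal subgroups: 3.

3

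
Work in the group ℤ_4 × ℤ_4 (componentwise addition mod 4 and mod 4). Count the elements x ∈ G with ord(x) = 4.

12

An element (a,b) has order lcm(ord(a), ord(b)); count pairs with lcm equal to 4.
Enumerating gives 12 such elements.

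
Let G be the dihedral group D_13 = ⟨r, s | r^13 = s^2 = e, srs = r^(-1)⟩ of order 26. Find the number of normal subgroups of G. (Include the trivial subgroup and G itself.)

3

G has 16 subgroups. Checking conjugation-invariance by order — order 1: 1/1 normal; order 2: 0/13 normal; order 13: 1/1 normal; order 26: 1/1 normal.
Total normal subgroups: 3.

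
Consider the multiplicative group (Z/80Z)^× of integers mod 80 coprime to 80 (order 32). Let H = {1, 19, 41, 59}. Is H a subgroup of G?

|H| = 4 divides |G| = 32, consistent with Lagrange.
H contains the identity, every element's inverse is in H, and H is closed under ·: it is a subgroup.
In fact H = ⟨19⟩.

Yes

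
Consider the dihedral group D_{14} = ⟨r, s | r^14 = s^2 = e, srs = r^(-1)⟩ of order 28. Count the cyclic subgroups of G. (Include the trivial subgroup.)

A cyclic subgroup of order d is generated by each of its φ(d) elements of order d, so the cyclic subgroups of order d number (#elements of order d)/φ(d).
Cyclic subgroups by order — order 1: 1; order 2: 15; order 7: 1; order 14: 1.
Total: 18.

18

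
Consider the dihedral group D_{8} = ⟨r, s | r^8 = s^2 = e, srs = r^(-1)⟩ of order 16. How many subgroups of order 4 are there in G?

5

|G| = 16 and 4 | 16, so subgroups of order 4 are possible by Lagrange.
The subgroups of order 4 are: {e, r^2, r^4, r^6}; {e, r^4, r^2s, r^6s}; {e, r^4, r^3s, r^7s}; {e, r^4, s, r^4s}; … (5 in all).
So G has 5 subgroups of order 4.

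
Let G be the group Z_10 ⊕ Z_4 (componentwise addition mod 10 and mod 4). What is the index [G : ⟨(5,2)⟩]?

20

|⟨(5,2)⟩| = 2 and |G| = 40.
By Lagrange, [G : H] = |G|/|H| = 40/2 = 20.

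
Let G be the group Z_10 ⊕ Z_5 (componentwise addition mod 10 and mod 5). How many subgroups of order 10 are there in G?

|G| = 50 and 10 | 50, so subgroups of order 10 are possible by Lagrange.
The subgroups of order 10 are: {(0,0), (0,1), (0,2), (0,3), (0,4), (5,0), (5,1), (5,2), (5,3), (5,4)}; {(0,0), (1,0), (2,0), (3,0), (4,0), (5,0), (6,0), (7,0), (8,0), (9,0)}; {(0,0), (1,1), (2,2), (3,3), (4,4), (5,0), (6,1), (7,2), (8,3), (9,4)}; {(0,0), (1,2), (2,4), (3,1), (4,3), (5,0), (6,2), (7,4), (8,1), (9,3)}; … (6 in all).
So G has 6 subgroups of order 10.

6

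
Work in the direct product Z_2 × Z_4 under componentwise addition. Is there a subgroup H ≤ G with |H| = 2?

2 | 8. A subgroup of order 2 is {(0,0), (0,2)}.

Yes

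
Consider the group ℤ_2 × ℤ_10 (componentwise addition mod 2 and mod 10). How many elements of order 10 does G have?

12

An element (a,b) has order lcm(ord(a), ord(b)); count pairs with lcm equal to 10.
Enumerating gives 12 such elements.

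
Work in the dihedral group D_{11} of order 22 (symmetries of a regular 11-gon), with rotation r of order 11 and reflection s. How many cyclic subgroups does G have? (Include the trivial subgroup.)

Each element a generates a cyclic subgroup ⟨a⟩; distinct elements may generate the same one (a cyclic group of order d has φ(d) generators).
Cyclic subgroups by order — order 1: 1; order 2: 11; order 11: 1.
Total: 13.

13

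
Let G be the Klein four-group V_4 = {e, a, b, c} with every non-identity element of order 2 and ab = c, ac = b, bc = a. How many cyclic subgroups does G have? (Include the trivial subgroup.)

Each element a generates a cyclic subgroup ⟨a⟩; distinct elements may generate the same one (a cyclic group of order d has φ(d) generators).
Cyclic subgroups by order — order 1: 1; order 2: 3.
Total: 4.

4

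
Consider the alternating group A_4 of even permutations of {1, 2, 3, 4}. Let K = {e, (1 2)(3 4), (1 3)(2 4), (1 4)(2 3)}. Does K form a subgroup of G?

|K| = 4 divides |G| = 12, consistent with Lagrange.
K contains the identity, every element's inverse is in K, and K is closed under ∘: it is a subgroup.

Yes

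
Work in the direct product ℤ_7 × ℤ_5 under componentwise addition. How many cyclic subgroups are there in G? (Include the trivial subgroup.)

A cyclic subgroup of order d is generated by each of its φ(d) elements of order d, so the cyclic subgroups of order d number (#elements of order d)/φ(d).
Cyclic subgroups by order — order 1: 1; order 5: 1; order 7: 1; order 35: 1.
Total: 4.

4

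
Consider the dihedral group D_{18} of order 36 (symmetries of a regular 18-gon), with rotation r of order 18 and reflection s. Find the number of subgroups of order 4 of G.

|G| = 36 and 4 | 36, so subgroups of order 4 are possible by Lagrange.
The subgroups of order 4 are: {e, r^9, rs, r^10s}; {e, r^9, r^2s, r^11s}; {e, r^9, r^3s, r^12s}; {e, r^9, r^4s, r^13s}; … (9 in all).
So G has 9 subgroups of order 4.

9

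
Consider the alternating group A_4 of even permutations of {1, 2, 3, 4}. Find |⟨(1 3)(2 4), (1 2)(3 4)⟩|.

4

|⟨(1 3)(2 4)⟩| = 2 and |⟨(1 2)(3 4)⟩| = 2, so |H| is a multiple of lcm(2, 2) = 2 and divides |G| = 12.
Closing under the operation: H = {e, (1 2)(3 4), (1 3)(2 4), (1 4)(2 3)}, so |H| = 4.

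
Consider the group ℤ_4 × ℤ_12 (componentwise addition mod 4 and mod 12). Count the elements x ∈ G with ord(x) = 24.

0

An element (a,b) has order lcm(ord(a), ord(b)); count pairs with lcm equal to 24.
Enumerating gives 0 such elements.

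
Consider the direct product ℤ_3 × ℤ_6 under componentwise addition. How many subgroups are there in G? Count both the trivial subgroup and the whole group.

|G| = 18, so by Lagrange every subgroup order divides 18. Divisors: 1, 2, 3, 6, 9, 18.
Subgroups by order — order 1: 1; order 2: 1; order 3: 4; order 6: 4; order 9: 1; order 18: 1.
Total: 1 + 1 + 4 + 4 + 1 + 1 = 12.

12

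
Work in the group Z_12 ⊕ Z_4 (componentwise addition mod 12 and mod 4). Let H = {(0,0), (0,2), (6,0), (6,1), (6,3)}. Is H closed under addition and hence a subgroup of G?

|H| = 5 does not divide |G| = 48, so by Lagrange H is not a subgroup.

No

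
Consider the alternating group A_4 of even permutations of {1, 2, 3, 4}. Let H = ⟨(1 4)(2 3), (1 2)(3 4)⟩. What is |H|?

4

|⟨(1 4)(2 3)⟩| = 2 and |⟨(1 2)(3 4)⟩| = 2, so |H| is a multiple of lcm(2, 2) = 2 and divides |G| = 12.
Closing under the operation: H = {e, (1 2)(3 4), (1 3)(2 4), (1 4)(2 3)}, so |H| = 4.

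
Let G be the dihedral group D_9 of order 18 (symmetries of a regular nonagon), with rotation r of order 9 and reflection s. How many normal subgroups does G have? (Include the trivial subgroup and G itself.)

G has 16 subgroups. Checking conjugation-invariance by order — order 1: 1/1 normal; order 2: 0/9 normal; order 3: 1/1 normal; order 6: 0/3 normal; order 9: 1/1 normal; order 18: 1/1 normal.
Total normal subgroups: 4.

4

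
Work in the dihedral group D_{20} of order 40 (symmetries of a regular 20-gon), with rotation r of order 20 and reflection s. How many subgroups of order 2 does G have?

21

|G| = 40 and 2 | 40, so subgroups of order 2 are possible by Lagrange.
The subgroups of order 2 are: {e, r^10}; {e, r^10s}; {e, r^11s}; {e, r^12s}; … (21 in all).
So G has 21 subgroups of order 2.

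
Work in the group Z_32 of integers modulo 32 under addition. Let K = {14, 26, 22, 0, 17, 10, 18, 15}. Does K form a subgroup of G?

No

26 ∈ K but its inverse 6 ∉ K, so K is not a subgroup.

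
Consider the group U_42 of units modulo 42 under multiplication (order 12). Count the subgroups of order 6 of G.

|G| = 12 and 6 | 12, so subgroups of order 6 are possible by Lagrange.
The subgroups of order 6 are: {1, 11, 23, 25, 29, 37}; {1, 13, 19, 25, 31, 37}; {1, 5, 17, 25, 37, 41}.
So G has 3 subgroups of order 6.

3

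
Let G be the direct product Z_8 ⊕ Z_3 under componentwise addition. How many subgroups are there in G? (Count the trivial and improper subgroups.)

|G| = 24, so by Lagrange every subgroup order divides 24. Divisors: 1, 2, 3, 4, 6, 8, 12, 24.
Subgroups by order — order 1: 1; order 2: 1; order 3: 1; order 4: 1; order 6: 1; order 8: 1; order 12: 1; order 24: 1.
Total: 1 + 1 + 1 + 1 + 1 + 1 + 1 + 1 = 8.

8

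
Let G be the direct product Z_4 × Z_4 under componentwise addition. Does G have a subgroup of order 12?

12 does not divide |G| = 16, so by Lagrange no subgroup of order 12 exists.

No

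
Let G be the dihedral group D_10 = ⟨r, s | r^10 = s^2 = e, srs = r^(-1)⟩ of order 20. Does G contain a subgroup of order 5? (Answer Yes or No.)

5 | 20. A subgroup of order 5 is {e, r^2, r^4, r^6, r^8}.

Yes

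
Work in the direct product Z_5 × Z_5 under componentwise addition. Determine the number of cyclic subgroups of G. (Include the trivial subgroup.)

7

Each element a generates a cyclic subgroup ⟨a⟩; distinct elements may generate the same one (a cyclic group of order d has φ(d) generators).
Cyclic subgroups by order — order 1: 1; order 5: 6.
Total: 7.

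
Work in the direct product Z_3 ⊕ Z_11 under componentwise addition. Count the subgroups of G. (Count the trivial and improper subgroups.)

|G| = 33, so by Lagrange every subgroup order divides 33. Divisors: 1, 3, 11, 33.
Subgroups by order — order 1: 1; order 3: 1; order 11: 1; order 33: 1.
Total: 1 + 1 + 1 + 1 = 4.

4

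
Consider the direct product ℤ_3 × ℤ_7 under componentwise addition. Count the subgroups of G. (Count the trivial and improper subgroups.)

|G| = 21, so by Lagrange every subgroup order divides 21. Divisors: 1, 3, 7, 21.
Subgroups by order — order 1: 1; order 3: 1; order 7: 1; order 21: 1.
Total: 1 + 1 + 1 + 1 = 4.

4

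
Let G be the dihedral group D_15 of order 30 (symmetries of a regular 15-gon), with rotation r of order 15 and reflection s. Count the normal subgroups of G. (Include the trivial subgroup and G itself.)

5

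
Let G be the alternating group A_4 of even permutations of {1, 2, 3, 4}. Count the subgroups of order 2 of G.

|G| = 12 and 2 | 12, so subgroups of order 2 are possible by Lagrange.
The subgroups of order 2 are: {e, (1 2)(3 4)}; {e, (1 3)(2 4)}; {e, (1 4)(2 3)}.
So G has 3 subgroups of order 2.

3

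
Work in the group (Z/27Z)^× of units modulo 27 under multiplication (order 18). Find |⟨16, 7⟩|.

|⟨16⟩| = 9 and |⟨7⟩| = 9, so |H| is a multiple of lcm(9, 9) = 9 and divides |G| = 18.
Closing under the operation: H = {1, 4, 7, 10, 13, 16, 19, 22, 25}, so |H| = 9.

9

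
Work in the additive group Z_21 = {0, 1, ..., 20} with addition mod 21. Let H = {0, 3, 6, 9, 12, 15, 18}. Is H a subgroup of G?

Yes

|H| = 7 divides |G| = 21, consistent with Lagrange.
H contains the identity, every element's inverse is in H, and H is closed under +: it is a subgroup.
In fact H = ⟨18⟩.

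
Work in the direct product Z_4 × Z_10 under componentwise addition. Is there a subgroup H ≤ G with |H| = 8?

Yes

8 | 40. A subgroup of order 8 is {(0,0), (0,5), (1,0), (1,5), (2,0), (2,5), (3,0), (3,5)}.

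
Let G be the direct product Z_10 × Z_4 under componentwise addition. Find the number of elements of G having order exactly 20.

An element (a,b) has order lcm(ord(a), ord(b)); count pairs with lcm equal to 20.
Enumerating gives 16 such elements.

16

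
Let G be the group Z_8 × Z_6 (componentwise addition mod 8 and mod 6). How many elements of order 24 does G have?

16

An element (a,b) has order lcm(ord(a), ord(b)); count pairs with lcm equal to 24.
Enumerating gives 16 such elements.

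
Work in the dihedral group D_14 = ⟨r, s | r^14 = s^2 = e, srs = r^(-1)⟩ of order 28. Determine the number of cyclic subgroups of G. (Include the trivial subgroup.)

A cyclic subgroup of order d is generated by each of its φ(d) elements of order d, so the cyclic subgroups of order d number (#elements of order d)/φ(d).
Cyclic subgroups by order — order 1: 1; order 2: 15; order 7: 1; order 14: 1.
Total: 18.

18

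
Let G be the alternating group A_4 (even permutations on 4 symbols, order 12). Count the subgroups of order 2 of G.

|G| = 12 and 2 | 12, so subgroups of order 2 are possible by Lagrange.
The subgroups of order 2 are: {e, (1 2)(3 4)}; {e, (1 3)(2 4)}; {e, (1 4)(2 3)}.
So G has 3 subgroups of order 2.

3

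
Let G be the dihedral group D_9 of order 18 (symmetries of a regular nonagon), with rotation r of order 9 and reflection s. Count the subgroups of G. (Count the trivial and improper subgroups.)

|G| = 18, so by Lagrange every subgroup order divides 18. Divisors: 1, 2, 3, 6, 9, 18.
Subgroups by order — order 1: 1; order 2: 9; order 3: 1; order 6: 3; order 9: 1; order 18: 1.
Total: 1 + 9 + 1 + 3 + 1 + 1 = 16.

16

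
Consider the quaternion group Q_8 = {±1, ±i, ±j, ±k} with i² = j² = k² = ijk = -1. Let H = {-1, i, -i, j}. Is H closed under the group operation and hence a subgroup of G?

No

The identity 1 ∉ H, so H is not a subgroup.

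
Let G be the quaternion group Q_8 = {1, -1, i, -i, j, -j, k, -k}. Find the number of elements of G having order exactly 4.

The elements of order 4 are: i, -i, j, -j, k, -k.
That's 6.

6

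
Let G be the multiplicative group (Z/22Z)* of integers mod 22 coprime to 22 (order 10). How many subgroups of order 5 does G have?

1

|G| = 10 and 5 | 10, so subgroups of order 5 are possible by Lagrange.
The subgroups of order 5 are: {1, 3, 5, 9, 15}.
So G has 1 subgroup of order 5.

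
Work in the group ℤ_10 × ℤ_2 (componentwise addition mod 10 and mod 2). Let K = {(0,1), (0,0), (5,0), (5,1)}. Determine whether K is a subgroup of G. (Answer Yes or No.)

Yes

|K| = 4 divides |G| = 20, consistent with Lagrange.
K contains the identity, every element's inverse is in K, and K is closed under +: it is a subgroup.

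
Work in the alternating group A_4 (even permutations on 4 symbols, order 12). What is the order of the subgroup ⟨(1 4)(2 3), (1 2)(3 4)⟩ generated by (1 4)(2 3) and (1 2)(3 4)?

4

|⟨(1 4)(2 3)⟩| = 2 and |⟨(1 2)(3 4)⟩| = 2, so |H| is a multiple of lcm(2, 2) = 2 and divides |G| = 12.
Closing under the operation: H = {e, (1 2)(3 4), (1 3)(2 4), (1 4)(2 3)}, so |H| = 4.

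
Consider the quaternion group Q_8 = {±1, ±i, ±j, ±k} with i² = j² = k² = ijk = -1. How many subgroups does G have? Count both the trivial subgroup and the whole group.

|G| = 8, so by Lagrange every subgroup order divides 8. Divisors: 1, 2, 4, 8.
Subgroups by order — order 1: 1; order 2: 1; order 4: 3; order 8: 1.
Total: 1 + 1 + 3 + 1 = 6.

6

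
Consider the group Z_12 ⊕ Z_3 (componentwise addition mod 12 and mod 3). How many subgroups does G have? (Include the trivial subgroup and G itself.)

|G| = 36, so by Lagrange every subgroup order divides 36. Divisors: 1, 2, 3, 4, 6, 9, 12, 18, 36.
Subgroups by order — order 1: 1; order 2: 1; order 3: 4; order 4: 1; order 6: 4; order 9: 1; order 12: 4; order 18: 1; order 36: 1.
Total: 1 + 1 + 4 + 1 + 4 + 1 + 4 + 1 + 1 = 18.

18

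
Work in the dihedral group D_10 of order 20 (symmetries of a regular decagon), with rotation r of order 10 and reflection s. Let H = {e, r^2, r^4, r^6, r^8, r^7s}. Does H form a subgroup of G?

No

|H| = 6 does not divide |G| = 20, so by Lagrange H is not a subgroup.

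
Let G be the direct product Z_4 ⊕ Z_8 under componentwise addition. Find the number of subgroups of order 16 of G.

3

|G| = 32 and 16 | 32, so subgroups of order 16 are possible by Lagrange.
The subgroups of order 16 are: {(0,0), (0,1), (0,2), (0,3), (0,4), (0,5), (0,6), (0,7), (2,0), (2,1), (2,2), (2,3), (2,4), (2,5), (2,6), (2,7)}; {(0,0), (0,2), (0,4), (0,6), (1,0), (1,2), (1,4), (1,6), (2,0), (2,2), (2,4), (2,6), (3,0), (3,2), (3,4), (3,6)}; {(0,0), (0,2), (0,4), (0,6), (1,1), (1,3), (1,5), (1,7), (2,0), (2,2), (2,4), (2,6), (3,1), (3,3), (3,5), (3,7)}.
So G has 3 subgroups of order 16.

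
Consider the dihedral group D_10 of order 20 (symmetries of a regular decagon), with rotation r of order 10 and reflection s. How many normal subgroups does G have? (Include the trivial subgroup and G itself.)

7

G has 22 subgroups. Checking conjugation-invariance by order — order 1: 1/1 normal; order 2: 1/11 normal; order 4: 0/5 normal; order 5: 1/1 normal; order 10: 3/3 normal; order 20: 1/1 normal.
Total normal subgroups: 7.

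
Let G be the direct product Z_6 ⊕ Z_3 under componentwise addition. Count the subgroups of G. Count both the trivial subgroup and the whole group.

12

|G| = 18, so by Lagrange every subgroup order divides 18. Divisors: 1, 2, 3, 6, 9, 18.
Subgroups by order — order 1: 1; order 2: 1; order 3: 4; order 6: 4; order 9: 1; order 18: 1.
Total: 1 + 1 + 4 + 4 + 1 + 1 = 12.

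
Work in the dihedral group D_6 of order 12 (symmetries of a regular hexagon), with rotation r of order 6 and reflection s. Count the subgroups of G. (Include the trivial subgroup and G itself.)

|G| = 12, so by Lagrange every subgroup order divides 12. Divisors: 1, 2, 3, 4, 6, 12.
Subgroups by order — order 1: 1; order 2: 7; order 3: 1; order 4: 3; order 6: 3; order 12: 1.
Total: 1 + 7 + 1 + 3 + 3 + 1 = 16.

16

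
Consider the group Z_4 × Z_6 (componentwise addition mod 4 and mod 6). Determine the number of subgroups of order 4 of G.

3

|G| = 24 and 4 | 24, so subgroups of order 4 are possible by Lagrange.
The subgroups of order 4 are: {(0,0), (0,3), (2,0), (2,3)}; {(0,0), (1,0), (2,0), (3,0)}; {(0,0), (1,3), (2,0), (3,3)}.
So G has 3 subgroups of order 4.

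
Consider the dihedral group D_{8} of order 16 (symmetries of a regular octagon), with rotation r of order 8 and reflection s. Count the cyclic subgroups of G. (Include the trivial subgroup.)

A cyclic subgroup of order d is generated by each of its φ(d) elements of order d, so the cyclic subgroups of order d number (#elements of order d)/φ(d).
Cyclic subgroups by order — order 1: 1; order 2: 9; order 4: 1; order 8: 1.
Total: 12.

12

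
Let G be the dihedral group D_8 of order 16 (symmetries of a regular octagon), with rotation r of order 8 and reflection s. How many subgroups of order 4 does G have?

|G| = 16 and 4 | 16, so subgroups of order 4 are possible by Lagrange.
The subgroups of order 4 are: {e, r^2, r^4, r^6}; {e, r^4, r^2s, r^6s}; {e, r^4, r^3s, r^7s}; {e, r^4, s, r^4s}; … (5 in all).
So G has 5 subgroups of order 4.

5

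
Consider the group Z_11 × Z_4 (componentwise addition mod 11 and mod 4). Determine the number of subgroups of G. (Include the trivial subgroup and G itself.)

6

|G| = 44, so by Lagrange every subgroup order divides 44. Divisors: 1, 2, 4, 11, 22, 44.
Subgroups by order — order 1: 1; order 2: 1; order 4: 1; order 11: 1; order 22: 1; order 44: 1.
Total: 1 + 1 + 1 + 1 + 1 + 1 = 6.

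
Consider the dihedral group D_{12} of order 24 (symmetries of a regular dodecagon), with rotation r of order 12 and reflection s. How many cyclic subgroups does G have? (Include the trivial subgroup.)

18

A cyclic subgroup of order d is generated by each of its φ(d) elements of order d, so the cyclic subgroups of order d number (#elements of order d)/φ(d).
Cyclic subgroups by order — order 1: 1; order 2: 13; order 3: 1; order 4: 1; order 6: 1; order 12: 1.
Total: 18.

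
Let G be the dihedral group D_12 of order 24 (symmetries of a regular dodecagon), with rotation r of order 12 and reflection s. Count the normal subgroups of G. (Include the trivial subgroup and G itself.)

G has 34 subgroups. Checking conjugation-invariance by order — order 1: 1/1 normal; order 2: 1/13 normal; order 3: 1/1 normal; order 4: 1/7 normal; order 6: 1/5 normal; order 8: 0/3 normal; order 12: 3/3 normal; order 24: 1/1 normal.
Total normal subgroups: 9.

9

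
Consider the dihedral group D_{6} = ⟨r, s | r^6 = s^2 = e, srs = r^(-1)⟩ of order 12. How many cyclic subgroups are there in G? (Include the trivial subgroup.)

10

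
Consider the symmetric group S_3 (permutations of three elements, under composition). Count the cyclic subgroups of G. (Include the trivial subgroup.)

5

Group the elements of G by the cyclic subgroup they generate; each cyclic subgroup of order d accounts for φ(d) elements.
Cyclic subgroups by order — order 1: 1; order 2: 3; order 3: 1.
Total: 5.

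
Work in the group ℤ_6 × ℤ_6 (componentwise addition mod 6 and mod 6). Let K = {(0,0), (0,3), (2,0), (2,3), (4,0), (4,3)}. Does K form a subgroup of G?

|K| = 6 divides |G| = 36, consistent with Lagrange.
K contains the identity, every element's inverse is in K, and K is closed under +: it is a subgroup.
In fact K = ⟨(2,3)⟩.

Yes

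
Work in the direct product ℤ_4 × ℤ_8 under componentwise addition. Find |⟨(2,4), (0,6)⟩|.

|⟨(2,4)⟩| = 2 and |⟨(0,6)⟩| = 4, so |H| is a multiple of lcm(2, 4) = 4 and divides |G| = 32.
Closing under the operation: H = {(0,0), (0,2), (0,4), (0,6), (2,0), (2,2), (2,4), (2,6)}, so |H| = 8.

8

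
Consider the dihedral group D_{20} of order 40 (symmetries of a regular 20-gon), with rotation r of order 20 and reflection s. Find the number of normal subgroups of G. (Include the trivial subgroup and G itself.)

G has 48 subgroups. Checking conjugation-invariance by order — order 1: 1/1 normal; order 2: 1/21 normal; order 4: 1/11 normal; order 5: 1/1 normal; order 8: 0/5 normal; order 10: 1/5 normal; order 20: 3/3 normal; order 40: 1/1 normal.
Total normal subgroups: 9.

9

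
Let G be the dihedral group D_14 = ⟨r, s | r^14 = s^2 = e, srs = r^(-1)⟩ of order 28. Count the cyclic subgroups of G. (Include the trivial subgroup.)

18

Group the elements of G by the cyclic subgroup they generate; each cyclic subgroup of order d accounts for φ(d) elements.
Cyclic subgroups by order — order 1: 1; order 2: 15; order 7: 1; order 14: 1.
Total: 18.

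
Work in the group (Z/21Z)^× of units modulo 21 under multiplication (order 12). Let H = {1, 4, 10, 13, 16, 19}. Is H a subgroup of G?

|H| = 6 divides |G| = 12, consistent with Lagrange.
H contains the identity, every element's inverse is in H, and H is closed under ·: it is a subgroup.
In fact H = ⟨19⟩.

Yes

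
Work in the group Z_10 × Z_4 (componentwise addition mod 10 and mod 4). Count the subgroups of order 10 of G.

|G| = 40 and 10 | 40, so subgroups of order 10 are possible by Lagrange.
The subgroups of order 10 are: {(0,0), (0,2), (2,0), (2,2), (4,0), (4,2), (6,0), (6,2), (8,0), (8,2)}; {(0,0), (1,0), (2,0), (3,0), (4,0), (5,0), (6,0), (7,0), (8,0), (9,0)}; {(0,0), (1,2), (2,0), (3,2), (4,0), (5,2), (6,0), (7,2), (8,0), (9,2)}.
So G has 3 subgroups of order 10.

3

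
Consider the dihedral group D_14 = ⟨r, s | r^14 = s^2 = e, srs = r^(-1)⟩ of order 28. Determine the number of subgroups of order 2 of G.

15

|G| = 28 and 2 | 28, so subgroups of order 2 are possible by Lagrange.
The subgroups of order 2 are: {e, r^10s}; {e, r^11s}; {e, r^12s}; {e, r^13s}; … (15 in all).
So G has 15 subgroups of order 2.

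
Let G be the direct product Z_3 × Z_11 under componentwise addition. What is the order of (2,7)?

The order of (2,7) in Z_3 × Z_11 is lcm(ord(2) in Z_3, ord(7) in Z_11).
ord(2) = 3 and ord(7) = 11, so |⟨(2,7)⟩| = lcm(3, 11) = 33.

33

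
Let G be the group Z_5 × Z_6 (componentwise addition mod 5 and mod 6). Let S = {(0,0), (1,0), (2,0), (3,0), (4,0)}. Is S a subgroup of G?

Yes

|S| = 5 divides |G| = 30, consistent with Lagrange.
S contains the identity, every element's inverse is in S, and S is closed under +: it is a subgroup.
In fact S = ⟨(4,0)⟩.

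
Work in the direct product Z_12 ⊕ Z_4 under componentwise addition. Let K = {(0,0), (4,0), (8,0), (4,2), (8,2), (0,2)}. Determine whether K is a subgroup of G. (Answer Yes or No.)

Yes

|K| = 6 divides |G| = 48, consistent with Lagrange.
K contains the identity, every element's inverse is in K, and K is closed under +: it is a subgroup.
In fact K = ⟨(4,2)⟩.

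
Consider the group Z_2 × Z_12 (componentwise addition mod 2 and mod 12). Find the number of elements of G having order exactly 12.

8

An element (a,b) has order lcm(ord(a), ord(b)); count pairs with lcm equal to 12.
Enumerating gives 8 such elements.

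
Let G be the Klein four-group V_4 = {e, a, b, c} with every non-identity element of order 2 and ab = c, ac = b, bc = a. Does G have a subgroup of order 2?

Yes

2 | 4. A subgroup of order 2 is {e, a}.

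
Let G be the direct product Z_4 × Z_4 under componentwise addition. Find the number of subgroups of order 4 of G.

7

|G| = 16 and 4 | 16, so subgroups of order 4 are possible by Lagrange.
The subgroups of order 4 are: {(0,0), (0,1), (0,2), (0,3)}; {(0,0), (0,2), (2,0), (2,2)}; {(0,0), (0,2), (2,1), (2,3)}; {(0,0), (1,0), (2,0), (3,0)}; … (7 in all).
So G has 7 subgroups of order 4.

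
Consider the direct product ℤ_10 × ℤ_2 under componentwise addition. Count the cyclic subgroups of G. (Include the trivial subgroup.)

8

A cyclic subgroup of order d is generated by each of its φ(d) elements of order d, so the cyclic subgroups of order d number (#elements of order d)/φ(d).
Cyclic subgroups by order — order 1: 1; order 2: 3; order 5: 1; order 10: 3.
Total: 8.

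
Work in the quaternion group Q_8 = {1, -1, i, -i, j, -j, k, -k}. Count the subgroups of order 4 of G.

|G| = 8 and 4 | 8, so subgroups of order 4 are possible by Lagrange.
The subgroups of order 4 are: {1, -1, i, -i}; {1, -1, j, -j}; {1, -1, k, -k}.
So G has 3 subgroups of order 4.

3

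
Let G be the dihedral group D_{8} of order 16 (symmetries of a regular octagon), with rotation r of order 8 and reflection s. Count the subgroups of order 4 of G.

5

|G| = 16 and 4 | 16, so subgroups of order 4 are possible by Lagrange.
The subgroups of order 4 are: {e, r^2, r^4, r^6}; {e, r^4, r^2s, r^6s}; {e, r^4, r^3s, r^7s}; {e, r^4, s, r^4s}; … (5 in all).
So G has 5 subgroups of order 4.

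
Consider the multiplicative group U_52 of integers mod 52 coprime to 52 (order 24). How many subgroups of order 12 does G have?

|G| = 24 and 12 | 24, so subgroups of order 12 are possible by Lagrange.
The subgroups of order 12 are: {1, 7, 9, 11, 15, 17, 19, 25, 29, 31, 47, 49}; {1, 5, 9, 17, 21, 25, 29, 33, 37, 41, 45, 49}; {1, 3, 9, 17, 23, 25, 27, 29, 35, 43, 49, 51}.
So G has 3 subgroups of order 12.

3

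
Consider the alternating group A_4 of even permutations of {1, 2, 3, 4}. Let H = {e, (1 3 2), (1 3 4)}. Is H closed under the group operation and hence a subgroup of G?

No

(1 3 2) ∈ H but its inverse (1 2 3) ∉ H, so H is not a subgroup.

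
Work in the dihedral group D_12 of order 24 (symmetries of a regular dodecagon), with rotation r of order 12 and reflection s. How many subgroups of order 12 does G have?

|G| = 24 and 12 | 24, so subgroups of order 12 are possible by Lagrange.
The subgroups of order 12 are: {e, r, r^2, r^3, r^4, r^5, r^6, r^7, r^8, r^9, r^10, r^11}; {e, r^2, r^4, r^6, r^8, r^10, s, r^2s, r^4s, r^6s, r^8s, r^10s}; {e, r^2, r^4, r^6, r^8, r^10, rs, r^3s, r^5s, r^7s, r^9s, r^11s}.
So G has 3 subgroups of order 12.

3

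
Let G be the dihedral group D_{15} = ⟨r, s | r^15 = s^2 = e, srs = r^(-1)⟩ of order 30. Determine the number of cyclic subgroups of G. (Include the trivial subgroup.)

A cyclic subgroup of order d is generated by each of its φ(d) elements of order d, so the cyclic subgroups of order d number (#elements of order d)/φ(d).
Cyclic subgroups by order — order 1: 1; order 2: 15; order 3: 1; order 5: 1; order 15: 1.
Total: 19.

19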